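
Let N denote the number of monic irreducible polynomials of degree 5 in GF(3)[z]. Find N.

Gauss's count: N_{3}(5) = (1/5) Σ_{d|5} μ(5/d)·3^d.
Divisors of 5: 1, 5; μ(5/d) for each: -1, 1.
Σ = − 3^1 + 3^5 = 240.
N = 240/5 = 48.

48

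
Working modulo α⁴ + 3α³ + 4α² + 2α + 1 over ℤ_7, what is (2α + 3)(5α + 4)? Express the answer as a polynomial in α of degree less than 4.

Multiply in ℤ_7[α]: (2α + 3)·(5α + 4) = 3α² + 2α + 5.
Reduced: 3α² + 2α + 5.

3α^2 + 2α + 5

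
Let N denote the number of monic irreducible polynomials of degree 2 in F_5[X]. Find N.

10

By the necklace-counting formula, N_5(2) = (1/2) Σ_{d|2} μ(2/d)·5^d.
Divisors of 2: 1, 2; μ(2/d) for each: -1, 1.
Σ = − 5^1 + 5^2 = 20.
N = 20/2 = 10.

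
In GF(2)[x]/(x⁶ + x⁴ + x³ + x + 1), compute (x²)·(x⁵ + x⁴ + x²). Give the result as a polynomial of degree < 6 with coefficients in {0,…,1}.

x^5 + x^4 + x^3 + x^2 + 1

Multiply in GF(2)[x]: (x²)·(x⁵ + x⁴ + x²) = x⁷ + x⁶ + x⁴.
Reduce using x⁶ ≡ x⁴ + x³ + x + 1 (mod x⁶ + x⁴ + x³ + x + 1).
Reduced: x⁵ + x⁴ + x³ + x² + 1.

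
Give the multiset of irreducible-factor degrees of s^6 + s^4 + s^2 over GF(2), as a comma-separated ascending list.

1, 1, 2, 2

Write g(s) = s^6 + s^4 + s^2.
Roots in GF(2): g(0) = 0 → root; g(1) = 1.
Linear factors from roots: (s).
Complete factorization: g(s) = (s)^2·(s^2 + s + 1)^2.
Factor degrees with multiplicity: 1 + 1 + 2 + 2 = 6.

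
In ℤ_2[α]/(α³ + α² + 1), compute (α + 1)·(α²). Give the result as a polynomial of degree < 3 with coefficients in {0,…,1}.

1

Multiply in ℤ_2[α]: (α + 1)·(α²) = α³ + α².
Reduce using α³ ≡ α² + 1 (mod α³ + α² + 1).
Reduced: 1.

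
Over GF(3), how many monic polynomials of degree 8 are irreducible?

Gauss's count: N_{3}(8) = (1/8) Σ_{d|8} μ(8/d)·3^d.
Divisors of 8: 1, 2, 4, 8; μ(8/d) for each: 0, 0, -1, 1.
Σ = − 3^4 + 3^8 = 6480.
N = 6480/8 = 810.

810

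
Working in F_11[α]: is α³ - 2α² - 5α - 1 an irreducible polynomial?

No

Write f(α) = α³ - 2α² - 5α - 1.
Check each element of F_11 for a root: f(0)=10, f(1)=4, f(2)=0, f(3)=4, f(4)=0, f(5)=5, f(6)=3, f(7)=0, f(8)=2, f(9)=4, f(10)=1.
f(2) = 0, so (α − 2) divides f(α); f is reducible.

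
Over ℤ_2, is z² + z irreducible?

No

Write h(z) = z² + z.
Check for roots in ℤ_2: h(0) = 0 → root; h(1) = 0 → root.
h(0) = 0, so (z) divides h(z); h is reducible.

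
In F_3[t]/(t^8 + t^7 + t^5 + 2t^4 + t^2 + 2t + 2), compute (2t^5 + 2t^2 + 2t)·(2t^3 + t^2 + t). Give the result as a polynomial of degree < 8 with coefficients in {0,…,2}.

Multiply in F_3[t]: (2t^5 + 2t^2 + 2t)·(2t^3 + t^2 + t) = t^8 + 2t^7 + 2t^6 + t^5 + t^3 + 2t^2.
Reduce using t^8 ≡ 2t^7 + 2t^5 + t^4 + 2t^2 + t + 1 (mod t^8 + t^7 + t^5 + 2t^4 + t^2 + 2t + 2).
Reduced: t^7 + 2t^6 + t^4 + t^3 + t^2 + t + 1.

t^7 + 2t^6 + t^4 + t^3 + t^2 + t + 1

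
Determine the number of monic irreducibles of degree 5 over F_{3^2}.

11808

x^(9^5) − x is the product of all monic irreducibles of degree dividing 5; Möbius inversion gives N = (1/5) Σ μ(5/d)·9^d.
Divisors of 5: 1, 5; μ(5/d) for each: -1, 1.
Σ = − 9^1 + 9^5 = 59040.
N = 59040/5 = 11808.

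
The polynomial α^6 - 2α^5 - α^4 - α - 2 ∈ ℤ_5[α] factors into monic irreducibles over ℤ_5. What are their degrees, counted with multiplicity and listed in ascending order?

Write f(α) = α^6 - 2α^5 - α^4 - α - 2.
Roots in ℤ_5: f(0) = 3; f(1) = 0 → root; f(2) = 0 → root; f(3) = 2; f(4) = 1.
Linear factors from roots: (α - 1), (α - 2).
Complete factorization: f(α) = (α - 2)·(α - 1)·(α^2 - 2α - 2)^2.
Factor degrees with multiplicity: 1 + 1 + 2 + 2 = 6.

1, 1, 2, 2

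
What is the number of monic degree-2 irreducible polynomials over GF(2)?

1

The number of monic irreducibles of degree 2 over GF(2) is (1/2)·Σ_{d∣2} μ(2/d) 2^d.
Divisors of 2: 1, 2; μ(2/d) for each: -1, 1.
Σ = − 2^1 + 2^2 = 2.
N = 2/2 = 1.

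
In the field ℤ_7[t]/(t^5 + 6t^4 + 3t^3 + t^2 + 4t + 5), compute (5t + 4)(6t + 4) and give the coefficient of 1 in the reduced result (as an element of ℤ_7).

Multiply in ℤ_7[t]: (5t + 4)·(6t + 4) = 2t^2 + 2t + 2.
Reduced: 2t^2 + 2t + 2.

2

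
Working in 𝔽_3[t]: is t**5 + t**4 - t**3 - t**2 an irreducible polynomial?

No

Write m(t) = t**5 + t**4 - t**3 - t**2.
Check for roots in 𝔽_3: m(0) = 0 → root; m(1) = 0 → root; m(2) = 0 → root.
m(0) = 0, so (t) divides m(t); m is reducible.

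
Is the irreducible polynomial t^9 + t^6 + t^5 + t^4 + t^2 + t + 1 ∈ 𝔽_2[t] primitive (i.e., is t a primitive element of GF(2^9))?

Write f(t) = t^9 + t^6 + t^5 + t^4 + t^2 + t + 1.
|GF(2^9)^×| = 2^9 − 1 = 511. Prime factorization: 511 = 7·73.
f is primitive ⇔ t has order 511 in GF(2)[t]/(f), i.e. t^(511/q) ≠ 1 for each prime q | 511.
t^(73) mod f = t^8 + t^7 + t^6 + t^3 + t^2 + 1.
t^(7) mod f = t^7.
None equal 1, so t has full order 511; f is primitive.

Yes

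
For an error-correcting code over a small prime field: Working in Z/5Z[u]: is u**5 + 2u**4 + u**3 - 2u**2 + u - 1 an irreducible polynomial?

No

Write h(u) = u**5 + 2u**4 + u**3 - 2u**2 + u - 1.
Check for roots in Z/5Z: h(0) = 4; h(1) = 2; h(2) = 0 → root; h(3) = 1; h(4) = 1.
h(2) = 0, so (u − 2) divides h(u); h is reducible.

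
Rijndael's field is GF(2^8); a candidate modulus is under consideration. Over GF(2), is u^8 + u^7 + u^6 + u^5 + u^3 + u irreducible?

Write h(u) = u^8 + u^7 + u^6 + u^5 + u^3 + u.
Check for roots in GF(2): h(0) = 0 → root; h(1) = 0 → root.
h(0) = 0, so (u) divides h(u); h is reducible.

No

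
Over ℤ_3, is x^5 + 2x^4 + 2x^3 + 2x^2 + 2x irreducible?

No

Write f(x) = x^5 + 2x^4 + 2x^3 + 2x^2 + 2x.
Check for roots in ℤ_3: f(0) = 0 → root; f(1) = 0 → root; f(2) = 2.
f(0) = 0, so (x) divides f(x); f is reducible.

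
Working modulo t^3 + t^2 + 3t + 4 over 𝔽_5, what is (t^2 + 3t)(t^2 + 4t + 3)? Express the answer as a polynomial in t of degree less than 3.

Multiply in 𝔽_5[t]: (t^2 + 3t)·(t^2 + 4t + 3) = t^4 + 2t^3 + 4t.
Reduce using t^3 ≡ 4t^2 + 2t + 1 (mod t^3 + t^2 + 3t + 4).
Reduced: t^2 + 2t + 1.

t^2 + 2t + 1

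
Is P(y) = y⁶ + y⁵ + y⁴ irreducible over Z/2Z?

No

Check for roots in Z/2Z: P(0) = 0 → root; P(1) = 1.
P(0) = 0, so (y) divides P(y); P is reducible.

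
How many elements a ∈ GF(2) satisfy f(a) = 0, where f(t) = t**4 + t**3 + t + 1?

Evaluate at each of the 2 elements of GF(2):
f(0) = 1; f(1) = 0 → root.
Roots: {1}.

1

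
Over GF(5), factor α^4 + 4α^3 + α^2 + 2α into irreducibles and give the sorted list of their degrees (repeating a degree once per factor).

Write g(α) = α^4 + 4α^3 + α^2 + 2α.
Roots in GF(5): g(0) = 0 → root; g(1) = 3; g(2) = 1; g(3) = 4; g(4) = 1.
Linear factors from roots: (α).
Complete factorization: g(α) = (α)·(α^3 + 4α^2 + α + 2).
Factor degrees with multiplicity: 1 + 3 = 4.

1, 3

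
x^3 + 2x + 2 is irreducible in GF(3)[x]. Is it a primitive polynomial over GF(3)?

Write f(x) = x^3 + 2x + 2.
|GF(3^3)^×| = 3^3 − 1 = 26. Prime factorization: 26 = 2·13.
f is primitive ⇔ x has order 26 in GF(3)[x]/(f), i.e. x^(26/q) ≠ 1 for each prime q | 26.
x^(13) mod f = 1
x^(2) mod f = x^2.
Since x^(13) = 1, the order of x divides 13 < 26; not primitive.

No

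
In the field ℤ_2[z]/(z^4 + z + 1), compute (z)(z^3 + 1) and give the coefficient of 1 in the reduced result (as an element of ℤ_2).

1

Multiply in ℤ_2[z]: (z)·(z^3 + 1) = z^4 + z.
Reduce using z^4 ≡ z + 1 (mod z^4 + z + 1).
Reduced: 1.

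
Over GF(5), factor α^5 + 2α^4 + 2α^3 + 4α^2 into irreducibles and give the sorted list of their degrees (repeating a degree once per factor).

Write h(α) = α^5 + 2α^4 + 2α^3 + 4α^2.
Roots in GF(5): h(0) = 0 → root; h(1) = 4; h(2) = 1; h(3) = 0 → root; h(4) = 3.
Linear factors from roots: (α), (α + 2).
Complete factorization: h(α) = (α + 2)·(α)^2·(α^2 + 2).
Factor degrees with multiplicity: 1 + 1 + 1 + 2 = 5.

1, 1, 1, 2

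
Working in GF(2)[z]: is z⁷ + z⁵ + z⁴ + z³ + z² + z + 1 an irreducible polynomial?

Write m(z) = z⁷ + z⁵ + z⁴ + z³ + z² + z + 1.
Check for roots in GF(2): m(0) = 1; m(1) = 1.
No roots, so no linear factors.
Monic irreducibles of degree 2 over GF(2): z² + z + 1.
None of them divide m (all give nonzero remainder).
Monic irreducibles of degree 3 over GF(2): z³ + z + 1, z³ + z² + 1.
None of them divide m (all give nonzero remainder).
No irreducible factor of degree ≤ 3 exists, so m is irreducible over GF(2).

Yes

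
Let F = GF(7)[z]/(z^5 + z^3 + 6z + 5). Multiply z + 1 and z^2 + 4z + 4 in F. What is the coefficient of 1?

Multiply in GF(7)[z]: (z + 1)·(z^2 + 4z + 4) = z^3 + 5z^2 + z + 4.
Reduced: z^3 + 5z^2 + z + 4.

4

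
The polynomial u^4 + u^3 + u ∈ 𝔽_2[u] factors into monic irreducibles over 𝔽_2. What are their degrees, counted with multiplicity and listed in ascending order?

1, 3

Write h(u) = u^4 + u^3 + u.
Roots in 𝔽_2: h(0) = 0 → root; h(1) = 1.
Linear factors from roots: (u).
Complete factorization: h(u) = (u)·(u^3 + u^2 + 1).
Factor degrees with multiplicity: 1 + 3 = 4.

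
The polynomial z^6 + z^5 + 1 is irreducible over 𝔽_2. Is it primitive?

Yes

Write f(z) = z^6 + z^5 + 1.
|GF(2^6)^×| = 2^6 − 1 = 63. Prime factorization: 63 = 3^2·7.
f is primitive ⇔ z has order 63 in GF(2)[z]/(f), i.e. z^(63/q) ≠ 1 for each prime q | 63.
z^(21) mod f = z^5 + z^4 + z^3 + 1.
z^(9) mod f = z^5 + z^3 + z^2 + z + 1.
None equal 1, so z has full order 63; f is primitive.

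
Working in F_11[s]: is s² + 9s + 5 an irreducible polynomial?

Yes

Write f(s) = s² + 9s + 5.
Check each element of F_11 for a root: f(0)=5, f(1)=4, f(2)=5, f(3)=8, f(4)=2, f(5)=9, f(6)=7, f(7)=7, f(8)=9, f(9)=2, f(10)=8.
No roots. A degree-2 polynomial over a field with no linear factor is irreducible.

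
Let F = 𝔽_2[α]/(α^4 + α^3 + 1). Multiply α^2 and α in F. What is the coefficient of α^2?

0

Multiply in 𝔽_2[α]: (α^2)·(α) = α^3.
Reduced: α^3.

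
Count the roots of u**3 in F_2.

1

Write P(u) = u**3.
Evaluate at each of the 2 elements of F_2:
P(0) = 0 → root; P(1) = 1.
Roots: {0}.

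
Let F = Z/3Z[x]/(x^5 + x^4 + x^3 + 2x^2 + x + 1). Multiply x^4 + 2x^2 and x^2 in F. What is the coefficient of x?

Multiply in Z/3Z[x]: (x^4 + 2x^2)·(x^2) = x^6 + 2x^4.
Reduce using x^5 ≡ 2x^4 + 2x^3 + x^2 + 2x + 2 (mod x^5 + x^4 + x^3 + 2x^2 + x + 1).
Reduced: 2x^4 + 2x^3 + x^2 + 1.

0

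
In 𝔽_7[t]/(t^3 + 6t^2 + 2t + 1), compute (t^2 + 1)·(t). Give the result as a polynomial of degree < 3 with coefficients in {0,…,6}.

Multiply in 𝔽_7[t]: (t^2 + 1)·(t) = t^3 + t.
Reduce using t^3 ≡ t^2 + 5t + 6 (mod t^3 + 6t^2 + 2t + 1).
Reduced: t^2 + 6t + 6.

t^2 + 6t + 6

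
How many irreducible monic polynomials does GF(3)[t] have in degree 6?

Gauss's count: N_{3}(6) = (1/6) Σ_{d|6} μ(6/d)·3^d.
Divisors of 6: 1, 2, 3, 6; μ(6/d) for each: 1, -1, -1, 1.
Σ = 3^1 − 3^2 − 3^3 + 3^6 = 696.
N = 696/6 = 116.

116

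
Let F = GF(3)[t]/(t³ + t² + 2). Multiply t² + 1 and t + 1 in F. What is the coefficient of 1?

Multiply in GF(3)[t]: (t² + 1)·(t + 1) = t³ + t² + t + 1.
Reduce using t³ ≡ 2t² + 1 (mod t³ + t² + 2).
Reduced: t + 2.

2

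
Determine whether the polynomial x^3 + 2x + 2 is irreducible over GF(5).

No

Write h(x) = x^3 + 2x + 2.
Check for roots in GF(5): h(0) = 2; h(1) = 0 → root; h(2) = 4; h(3) = 0 → root; h(4) = 4.
h(1) = 0, so (x − 1) divides h(x); h is reducible.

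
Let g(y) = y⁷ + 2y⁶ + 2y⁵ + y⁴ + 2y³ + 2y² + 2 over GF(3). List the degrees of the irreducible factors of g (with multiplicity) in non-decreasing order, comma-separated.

Roots in GF(3): g(0) = 2; g(1) = 0 → root; g(2) = 2.
Linear factors from roots: (y + 2).
Complete factorization: g(y) = (y + 2)·(y² + y + 2)·(y⁴ + 2y³ + y² + y + 2).
Factor degrees with multiplicity: 1 + 2 + 4 = 7.

1, 2, 4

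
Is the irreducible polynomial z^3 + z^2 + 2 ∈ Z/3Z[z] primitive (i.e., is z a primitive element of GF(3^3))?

No

Write f(z) = z^3 + z^2 + 2.
|GF(3^3)^×| = 3^3 − 1 = 26. Prime factorization: 26 = 2·13.
f is primitive ⇔ z has order 26 in GF(3)[z]/(f), i.e. z^(26/q) ≠ 1 for each prime q | 26.
z^(13) mod f = 1
z^(2) mod f = z^2.
Since z^(13) = 1, the order of z divides 13 < 26; not primitive.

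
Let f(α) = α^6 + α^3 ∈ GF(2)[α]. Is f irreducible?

Check for roots in GF(2): f(0) = 0 → root; f(1) = 0 → root.
f(0) = 0, so (α) divides f(α); f is reducible.

No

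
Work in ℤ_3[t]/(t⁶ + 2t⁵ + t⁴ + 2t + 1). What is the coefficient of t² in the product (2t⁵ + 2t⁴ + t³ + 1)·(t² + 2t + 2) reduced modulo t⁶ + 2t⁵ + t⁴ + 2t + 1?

Multiply in ℤ_3[t]: (2t⁵ + 2t⁴ + t³ + 1)·(t² + 2t + 2) = 2t⁷ + 2t³ + t² + 2t + 2.
Reduce using t⁶ ≡ t⁵ + 2t⁴ + t + 2 (mod t⁶ + 2t⁵ + t⁴ + 2t + 1).
Reduced: t⁴ + 2t³ + 2t.

0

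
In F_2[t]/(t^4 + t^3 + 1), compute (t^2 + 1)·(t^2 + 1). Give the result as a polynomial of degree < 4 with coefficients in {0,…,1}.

Multiply in F_2[t]: (t^2 + 1)·(t^2 + 1) = t^4 + 1.
Reduce using t^4 ≡ t^3 + 1 (mod t^4 + t^3 + 1).
Reduced: t^3.

t^3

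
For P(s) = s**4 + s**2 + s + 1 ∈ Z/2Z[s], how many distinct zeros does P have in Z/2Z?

1

Evaluate at each of the 2 elements of Z/2Z:
P(0) = 1; P(1) = 0 → root.
Roots: {1}.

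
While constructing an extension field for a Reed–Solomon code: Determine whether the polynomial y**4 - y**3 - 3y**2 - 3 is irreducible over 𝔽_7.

No

Write m(y) = y**4 - y**3 - 3y**2 - 3.
Check for roots in 𝔽_7: m(0) = 4; m(1) = 1; m(2) = 0 → root; m(3) = 3; m(4) = 1; m(5) = 2; m(6) = 3.
m(2) = 0, so (y − 2) divides m(y); m is reducible.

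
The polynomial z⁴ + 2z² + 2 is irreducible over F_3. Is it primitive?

Write f(z) = z⁴ + 2z² + 2.
|GF(3^4)^×| = 3^4 − 1 = 80. Prime factorization: 80 = 2^4·5.
f is primitive ⇔ z has order 80 in GF(3)[z]/(f), i.e. z^(80/q) ≠ 1 for each prime q | 80.
z^(40) mod f = 2.
z^(16) mod f = 1
Since z^(16) = 1, the order of z divides 16 < 80; not primitive.

No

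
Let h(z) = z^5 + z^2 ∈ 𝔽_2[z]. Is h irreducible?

Check for roots in 𝔽_2: h(0) = 0 → root; h(1) = 0 → root.
h(0) = 0, so (z) divides h(z); h is reducible.

No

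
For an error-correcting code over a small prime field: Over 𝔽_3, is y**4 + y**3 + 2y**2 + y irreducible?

Write g(y) = y**4 + y**3 + 2y**2 + y.
Check for roots in 𝔽_3: g(0) = 0 → root; g(1) = 2; g(2) = 1.
g(0) = 0, so (y) divides g(y); g is reducible.

No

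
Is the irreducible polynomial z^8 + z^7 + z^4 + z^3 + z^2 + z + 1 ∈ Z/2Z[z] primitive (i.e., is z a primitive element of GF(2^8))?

Write f(z) = z^8 + z^7 + z^4 + z^3 + z^2 + z + 1.
|GF(2^8)^×| = 2^8 − 1 = 255. Prime factorization: 255 = 3·5·17.
f is primitive ⇔ z has order 255 in GF(2)[z]/(f), i.e. z^(255/q) ≠ 1 for each prime q | 255.
z^(85) mod f = z^7 + z^6 + z^5 + z^4 + z^3 + z + 1.
z^(51) mod f = 1
z^(15) mod f = z^7 + z^6 + z^5 + z^4 + 1.
Since z^(51) = 1, the order of z divides 51 < 255; not primitive.

No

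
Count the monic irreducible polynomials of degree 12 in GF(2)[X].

335

x^(2^12) − x is the product of all monic irreducibles of degree dividing 12; Möbius inversion gives N = (1/12) Σ μ(12/d)·2^d.
Divisors of 12: 1, 2, 3, 4, 6, 12; μ(12/d) for each: 0, 1, 0, -1, -1, 1.
Σ = 2^2 − 2^4 − 2^6 + 2^12 = 4020.
N = 4020/12 = 335.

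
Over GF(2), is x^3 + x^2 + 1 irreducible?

Write m(x) = x^3 + x^2 + 1.
Check for roots in GF(2): m(0) = 1; m(1) = 1.
No roots. A degree-3 polynomial over a field with no linear factor is irreducible.

Yes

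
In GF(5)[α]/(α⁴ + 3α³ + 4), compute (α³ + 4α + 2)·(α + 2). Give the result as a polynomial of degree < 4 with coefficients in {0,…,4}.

4α^3 + 4α^2

Multiply in GF(5)[α]: (α³ + 4α + 2)·(α + 2) = α⁴ + 2α³ + 4α² + 4.
Reduce using α⁴ ≡ 2α³ + 1 (mod α⁴ + 3α³ + 4).
Reduced: 4α³ + 4α².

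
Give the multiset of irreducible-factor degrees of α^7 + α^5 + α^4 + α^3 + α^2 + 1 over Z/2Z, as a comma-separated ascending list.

Write h(α) = α^7 + α^5 + α^4 + α^3 + α^2 + 1.
Roots in Z/2Z: h(0) = 1; h(1) = 0 → root.
Linear factors from roots: (α + 1).
Complete factorization: h(α) = (α + 1)·(α^2 + α + 1)^3.
Factor degrees with multiplicity: 1 + 2 + 2 + 2 = 7.

1, 2, 2, 2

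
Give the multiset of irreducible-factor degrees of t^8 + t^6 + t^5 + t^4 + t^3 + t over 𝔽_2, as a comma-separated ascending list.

Write f(t) = t^8 + t^6 + t^5 + t^4 + t^3 + t.
Roots in 𝔽_2: f(0) = 0 → root; f(1) = 0 → root.
Linear factors from roots: (t), (t + 1).
Complete factorization: f(t) = (t)·(t + 1)·(t^2 + t + 1)^3.
Factor degrees with multiplicity: 1 + 1 + 2 + 2 + 2 = 8.

1, 1, 2, 2, 2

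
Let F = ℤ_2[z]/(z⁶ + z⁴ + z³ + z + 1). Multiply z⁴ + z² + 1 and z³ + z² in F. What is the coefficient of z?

Multiply in ℤ_2[z]: (z⁴ + z² + 1)·(z³ + z²) = z⁷ + z⁶ + z⁵ + z⁴ + z³ + z².
Reduce using z⁶ ≡ z⁴ + z³ + z + 1 (mod z⁶ + z⁴ + z³ + z + 1).
Reduced: z⁴ + 1.

0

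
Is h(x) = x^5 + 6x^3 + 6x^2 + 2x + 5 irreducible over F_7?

Yes

Check for roots in F_7: h(0) = 5; h(1) = 6; h(2) = 1; h(3) = 1; h(4) = 5; h(5) = 1; h(6) = 2.
No roots, so no linear factors.
Degree-2 irreducible divisors: test the 21 monic irreducibles of degree 2 over GF(7).
None of them divide h (all give nonzero remainder).
No irreducible factor of degree ≤ 2 exists, so h is irreducible over GF(7).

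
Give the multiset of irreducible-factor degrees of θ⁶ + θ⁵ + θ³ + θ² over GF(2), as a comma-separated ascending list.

1, 1, 1, 1, 2

Write f(θ) = θ⁶ + θ⁵ + θ³ + θ².
Roots in GF(2): f(0) = 0 → root; f(1) = 0 → root.
Linear factors from roots: (θ), (θ + 1).
Complete factorization: f(θ) = (θ)^2·(θ + 1)^2·(θ² + θ + 1).
Factor degrees with multiplicity: 1 + 1 + 1 + 1 + 2 = 6.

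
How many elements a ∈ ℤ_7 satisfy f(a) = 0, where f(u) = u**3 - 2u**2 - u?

Evaluate at each of the 7 elements of ℤ_7:
f(0) = 0 → root; f(1) = 5; f(2) = 5; f(3) = 6; f(4) = 0 → root; f(5) = 0 → root; f(6) = 5.
Roots: {0, 4, 5}.

3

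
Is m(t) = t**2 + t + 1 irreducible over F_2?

Check for roots in F_2: m(0) = 1; m(1) = 1.
No roots. A degree-2 polynomial over a field with no linear factor is irreducible.

Yes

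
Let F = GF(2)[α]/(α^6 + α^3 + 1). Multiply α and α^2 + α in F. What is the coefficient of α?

0

Multiply in GF(2)[α]: (α)·(α^2 + α) = α^3 + α^2.
Reduced: α^3 + α^2.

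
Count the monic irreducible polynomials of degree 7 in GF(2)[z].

18

x^(2^7) − x is the product of all monic irreducibles of degree dividing 7; Möbius inversion gives N = (1/7) Σ μ(7/d)·2^d.
Divisors of 7: 1, 7; μ(7/d) for each: -1, 1.
Σ = − 2^1 + 2^7 = 126.
N = 126/7 = 18.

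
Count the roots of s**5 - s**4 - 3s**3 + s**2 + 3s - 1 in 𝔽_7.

2

Write P(s) = s**5 - s**4 - 3s**3 + s**2 + 3s - 1.
Evaluate at each of the 7 elements of 𝔽_7:
P(0) = 6; P(1) = 0 → root; P(2) = 1; P(3) = 0 → root; P(4) = 1; P(5) = 1; P(6) = 5.
Roots: {1, 3}.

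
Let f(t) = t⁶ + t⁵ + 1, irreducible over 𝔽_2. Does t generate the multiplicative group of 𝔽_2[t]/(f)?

Yes

|GF(2^6)^×| = 2^6 − 1 = 63. Prime factorization: 63 = 3^2·7.
f is primitive ⇔ t has order 63 in GF(2)[t]/(f), i.e. t^(63/q) ≠ 1 for each prime q | 63.
t^(21) mod f = t⁵ + t⁴ + t³ + 1.
t^(9) mod f = t⁵ + t³ + t² + t + 1.
None equal 1, so t has full order 63; f is primitive.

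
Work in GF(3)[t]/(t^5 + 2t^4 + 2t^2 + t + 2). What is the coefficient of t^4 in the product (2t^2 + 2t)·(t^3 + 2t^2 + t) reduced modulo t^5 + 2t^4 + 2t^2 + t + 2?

Multiply in GF(3)[t]: (2t^2 + 2t)·(t^3 + 2t^2 + t) = 2t^5 + 2t^2.
Reduce using t^5 ≡ t^4 + t^2 + 2t + 1 (mod t^5 + 2t^4 + 2t^2 + t + 2).
Reduced: 2t^4 + t^2 + t + 2.

2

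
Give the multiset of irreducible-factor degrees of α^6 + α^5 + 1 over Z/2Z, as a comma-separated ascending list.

Write f(α) = α^6 + α^5 + 1.
Roots in Z/2Z: f(0) = 1; f(1) = 1.
Complete factorization: f(α) = (α^6 + α^5 + 1).
Factor degrees with multiplicity: 6 = 6.

6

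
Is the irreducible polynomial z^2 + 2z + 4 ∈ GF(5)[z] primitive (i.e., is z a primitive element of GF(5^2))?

No

Write f(z) = z^2 + 2z + 4.
|GF(5^2)^×| = 5^2 − 1 = 24. Prime factorization: 24 = 2^3·3.
f is primitive ⇔ z has order 24 in GF(5)[z]/(f), i.e. z^(24/q) ≠ 1 for each prime q | 24.
z^(12) mod f = 1
z^(8) mod f = 2z + 4.
Since z^(12) = 1, the order of z divides 12 < 24; not primitive.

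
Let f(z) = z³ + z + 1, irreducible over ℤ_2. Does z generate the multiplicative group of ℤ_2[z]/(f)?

|GF(2^3)^×| = 2^3 − 1 = 7. Prime factorization: 7 = 7.
f is primitive ⇔ z has order 7 in GF(2)[z]/(f), i.e. z^(7/q) ≠ 1 for each prime q | 7.
z^(1) mod f = z.
None equal 1, so z has full order 7; f is primitive.

Yes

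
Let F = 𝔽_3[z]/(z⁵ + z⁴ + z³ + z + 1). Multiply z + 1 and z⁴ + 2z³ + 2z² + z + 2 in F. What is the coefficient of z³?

Multiply in 𝔽_3[z]: (z + 1)·(z⁴ + 2z³ + 2z² + z + 2) = z⁵ + z³ + 2.
Reduce using z⁵ ≡ 2z⁴ + 2z³ + 2z + 2 (mod z⁵ + z⁴ + z³ + z + 1).
Reduced: 2z⁴ + 2z + 1.

0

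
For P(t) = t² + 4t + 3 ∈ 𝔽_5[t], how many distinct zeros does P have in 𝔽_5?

Evaluate at each of the 5 elements of 𝔽_5:
P(0) = 3; P(1) = 3; P(2) = 0 → root; P(3) = 4; P(4) = 0 → root.
Roots: {2, 4}.

2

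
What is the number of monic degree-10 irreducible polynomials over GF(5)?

976248

Gauss's count: N_{5}(10) = (1/10) Σ_{d|10} μ(10/d)·5^d.
Divisors of 10: 1, 2, 5, 10; μ(10/d) for each: 1, -1, -1, 1.
Σ = 5^1 − 5^2 − 5^5 + 5^10 = 9762480.
N = 9762480/10 = 976248.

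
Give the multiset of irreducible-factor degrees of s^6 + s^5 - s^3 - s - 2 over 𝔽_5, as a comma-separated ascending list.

Write g(s) = s^6 + s^5 - s^3 - s - 2.
Roots in 𝔽_5: g(0) = 3; g(1) = 3; g(2) = 4; g(3) = 0 → root; g(4) = 0 → root.
Linear factors from roots: (s + 2), (s + 1).
Complete factorization: g(s) = (s + 1)^2·(s + 2)^2·(s^2 + 2).
Factor degrees with multiplicity: 1 + 1 + 1 + 1 + 2 = 6.

1, 1, 1, 1, 2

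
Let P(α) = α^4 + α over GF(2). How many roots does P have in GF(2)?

2

Evaluate at each of the 2 elements of GF(2):
P(0) = 0 → root; P(1) = 0 → root.
Roots: {0, 1}.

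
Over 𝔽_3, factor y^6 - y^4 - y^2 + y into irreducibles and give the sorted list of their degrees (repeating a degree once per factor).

1, 1, 4

Write g(y) = y^6 - y^4 - y^2 + y.
Roots in 𝔽_3: g(0) = 0 → root; g(1) = 0 → root; g(2) = 1.
Linear factors from roots: (y), (y - 1).
Complete factorization: g(y) = (y)·(y - 1)·(y^4 + y^3 - 1).
Factor degrees with multiplicity: 1 + 1 + 4 = 6.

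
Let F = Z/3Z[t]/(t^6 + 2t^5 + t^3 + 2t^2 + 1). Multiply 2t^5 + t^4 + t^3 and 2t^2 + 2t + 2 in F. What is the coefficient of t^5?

Multiply in Z/3Z[t]: (2t^5 + t^4 + t^3)·(2t^2 + 2t + 2) = t^7 + 2t^5 + t^4 + 2t^3.
Reduce using t^6 ≡ t^5 + 2t^3 + t^2 + 2 (mod t^6 + 2t^5 + t^3 + 2t^2 + 1).
Reduced: 2t^3 + t^2 + 2t + 2.

0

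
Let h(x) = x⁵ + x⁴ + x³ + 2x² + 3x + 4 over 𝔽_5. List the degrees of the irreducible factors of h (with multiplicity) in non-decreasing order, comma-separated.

5

Roots in 𝔽_5: h(0) = 4; h(1) = 2; h(2) = 4; h(3) = 2; h(4) = 2.
Complete factorization: h(x) = (x⁵ + x⁴ + x³ + 2x² + 3x + 4).
Factor degrees with multiplicity: 5 = 5.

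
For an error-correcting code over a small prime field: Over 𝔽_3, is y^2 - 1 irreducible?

Write g(y) = y^2 - 1.
Check for roots in 𝔽_3: g(0) = 2; g(1) = 0 → root; g(2) = 0 → root.
g(1) = 0, so (y − 1) divides g(y); g is reducible.

No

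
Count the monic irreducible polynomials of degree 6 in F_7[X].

19544

By the necklace-counting formula, N_7(6) = (1/6) Σ_{d|6} μ(6/d)·7^d.
Divisors of 6: 1, 2, 3, 6; μ(6/d) for each: 1, -1, -1, 1.
Σ = 7^1 − 7^2 − 7^3 + 7^6 = 117264.
N = 117264/6 = 19544.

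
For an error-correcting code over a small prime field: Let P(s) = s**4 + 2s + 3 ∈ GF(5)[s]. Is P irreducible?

No

Check for roots in GF(5): P(0) = 3; P(1) = 1; P(2) = 3; P(3) = 0 → root; P(4) = 2.
P(3) = 0, so (s − 3) divides P(s); P is reducible.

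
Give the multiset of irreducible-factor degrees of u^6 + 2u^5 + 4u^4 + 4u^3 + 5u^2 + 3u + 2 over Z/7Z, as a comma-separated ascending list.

1, 1, 1, 3

Write h(u) = u^6 + 2u^5 + 4u^4 + 4u^3 + 5u^2 + 3u + 2.
Linear factors from roots: (u + 6), (u + 5), (u + 3).
Complete factorization: h(u) = (u + 3)·(u + 5)·(u + 6)·(u^3 + 2u^2 + 4u + 5).
Factor degrees with multiplicity: 1 + 1 + 1 + 3 = 6.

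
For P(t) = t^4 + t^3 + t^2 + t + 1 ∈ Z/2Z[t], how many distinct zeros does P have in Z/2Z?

Evaluate at each of the 2 elements of Z/2Z:
P(0) = 1; P(1) = 1.
No element is a root.

0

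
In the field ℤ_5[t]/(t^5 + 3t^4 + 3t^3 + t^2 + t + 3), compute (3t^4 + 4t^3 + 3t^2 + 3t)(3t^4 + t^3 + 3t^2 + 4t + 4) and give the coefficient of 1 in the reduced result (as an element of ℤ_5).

0

Multiply in ℤ_5[t]: (3t^4 + 4t^3 + 3t^2 + 3t)·(3t^4 + t^3 + 3t^2 + 4t + 4) = 4t^8 + 2t^6 + t^5 + 2t^3 + 4t^2 + 2t.
Reduce using t^5 ≡ 2t^4 + 2t^3 + 4t^2 + 4t + 2 (mod t^5 + 3t^4 + 3t^3 + t^2 + t + 3).
Reduced: t^3 + 4t^2 + 4t.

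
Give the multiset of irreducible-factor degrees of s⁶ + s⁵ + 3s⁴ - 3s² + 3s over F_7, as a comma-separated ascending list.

1, 1, 1, 3

Write g(s) = s⁶ + s⁵ + 3s⁴ - 3s² + 3s.
Linear factors from roots: (s), (s - 3), (s + 3).
Complete factorization: g(s) = (s)·(s + 3)·(s - 3)·(s³ + s² - 2s + 2).
Factor degrees with multiplicity: 1 + 1 + 1 + 3 = 6.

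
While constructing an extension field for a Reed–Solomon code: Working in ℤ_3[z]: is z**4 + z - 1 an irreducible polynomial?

Yes

Write f(z) = z**4 + z - 1.
Check for roots in ℤ_3: f(0) = 2; f(1) = 1; f(2) = 2.
No roots, so no linear factors.
Monic irreducibles of degree 2 over GF(3): z**2 + 1, z**2 + z - 1, z**2 - z - 1.
None of them divide f (all give nonzero remainder).
No irreducible factor of degree ≤ 2 exists, so f is irreducible over GF(3).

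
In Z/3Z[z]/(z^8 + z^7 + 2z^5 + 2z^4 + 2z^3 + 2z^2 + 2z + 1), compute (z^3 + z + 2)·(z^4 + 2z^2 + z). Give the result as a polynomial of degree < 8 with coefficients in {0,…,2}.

Multiply in Z/3Z[z]: (z^3 + z + 2)·(z^4 + 2z^2 + z) = z^7 + 2z^3 + 2z^2 + 2z.
Reduced: z^7 + 2z^3 + 2z^2 + 2z.

z^7 + 2z^3 + 2z^2 + 2z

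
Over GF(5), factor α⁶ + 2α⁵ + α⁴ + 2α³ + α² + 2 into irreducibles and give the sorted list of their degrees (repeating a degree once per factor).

Write h(α) = α⁶ + 2α⁵ + α⁴ + 2α³ + α² + 2.
Roots in GF(5): h(0) = 2; h(1) = 4; h(2) = 1; h(3) = 1; h(4) = 1.
Complete factorization: h(α) = (α⁶ + 2α⁵ + α⁴ + 2α³ + α² + 2).
Factor degrees with multiplicity: 6 = 6.

6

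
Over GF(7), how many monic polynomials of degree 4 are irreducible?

By the necklace-counting formula, N_7(4) = (1/4) Σ_{d|4} μ(4/d)·7^d.
Divisors of 4: 1, 2, 4; μ(4/d) for each: 0, -1, 1.
Σ = − 7^2 + 7^4 = 2352.
N = 2352/4 = 588.

588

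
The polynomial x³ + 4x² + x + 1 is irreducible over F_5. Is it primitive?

Write f(x) = x³ + 4x² + x + 1.
|GF(5^3)^×| = 5^3 − 1 = 124. Prime factorization: 124 = 2^2·31.
f is primitive ⇔ x has order 124 in GF(5)[x]/(f), i.e. x^(124/q) ≠ 1 for each prime q | 124.
x^(62) mod f = 1
x^(4) mod f = 3x + 4.
Since x^(62) = 1, the order of x divides 62 < 124; not primitive.

No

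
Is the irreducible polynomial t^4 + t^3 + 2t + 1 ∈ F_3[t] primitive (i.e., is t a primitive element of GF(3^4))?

Write f(t) = t^4 + t^3 + 2t + 1.
|GF(3^4)^×| = 3^4 − 1 = 80. Prime factorization: 80 = 2^4·5.
f is primitive ⇔ t has order 80 in GF(3)[t]/(f), i.e. t^(80/q) ≠ 1 for each prime q | 80.
t^(40) mod f = 1
t^(16) mod f = 2t^2 + t + 1.
Since t^(40) = 1, the order of t divides 40 < 80; not primitive.

No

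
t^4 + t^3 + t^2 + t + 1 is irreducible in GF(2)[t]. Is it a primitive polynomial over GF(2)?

Write f(t) = t^4 + t^3 + t^2 + t + 1.
|GF(2^4)^×| = 2^4 − 1 = 15. Prime factorization: 15 = 3·5.
f is primitive ⇔ t has order 15 in GF(2)[t]/(f), i.e. t^(15/q) ≠ 1 for each prime q | 15.
t^(5) mod f = 1
t^(3) mod f = t^3.
Since t^(5) = 1, the order of t divides 5 < 15; not primitive.

No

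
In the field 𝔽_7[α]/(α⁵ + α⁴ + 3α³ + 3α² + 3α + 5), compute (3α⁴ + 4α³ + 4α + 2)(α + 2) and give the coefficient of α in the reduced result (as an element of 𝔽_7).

1

Multiply in 𝔽_7[α]: (3α⁴ + 4α³ + 4α + 2)·(α + 2) = 3α⁵ + 3α⁴ + α³ + 4α² + 3α + 4.
Reduce using α⁵ ≡ 6α⁴ + 4α³ + 4α² + 4α + 2 (mod α⁵ + α⁴ + 3α³ + 3α² + 3α + 5).
Reduced: 6α³ + 2α² + α + 3.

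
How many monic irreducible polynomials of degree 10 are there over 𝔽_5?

x^(5^10) − x is the product of all monic irreducibles of degree dividing 10; Möbius inversion gives N = (1/10) Σ μ(10/d)·5^d.
Divisors of 10: 1, 2, 5, 10; μ(10/d) for each: 1, -1, -1, 1.
Σ = 5^1 − 5^2 − 5^5 + 5^10 = 9762480.
N = 9762480/10 = 976248.

976248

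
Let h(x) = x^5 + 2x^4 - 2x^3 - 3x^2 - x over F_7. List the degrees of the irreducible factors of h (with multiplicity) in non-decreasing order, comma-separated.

Linear factors from roots: (x).
Complete factorization: h(x) = (x)·(x^2 + 2)·(x^2 + 2x + 3).
Factor degrees with multiplicity: 1 + 2 + 2 = 5.

1, 2, 2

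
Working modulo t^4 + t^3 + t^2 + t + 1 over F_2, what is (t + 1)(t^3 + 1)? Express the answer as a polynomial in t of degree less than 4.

Multiply in F_2[t]: (t + 1)·(t^3 + 1) = t^4 + t^3 + t + 1.
Reduce using t^4 ≡ t^3 + t^2 + t + 1 (mod t^4 + t^3 + t^2 + t + 1).
Reduced: t^2.

t^2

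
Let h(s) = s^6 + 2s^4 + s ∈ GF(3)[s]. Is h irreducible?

No

Check for roots in GF(3): h(0) = 0 → root; h(1) = 1; h(2) = 2.
h(0) = 0, so (s) divides h(s); h is reducible.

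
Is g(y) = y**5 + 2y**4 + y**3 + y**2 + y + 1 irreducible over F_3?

Check for roots in F_3: g(0) = 1; g(1) = 1; g(2) = 1.
No roots, so no linear factors.
Monic irreducibles of degree 2 over GF(3): y**2 + 1, y**2 + y + 2, y**2 + 2y + 2.
None of them divide g (all give nonzero remainder).
No irreducible factor of degree ≤ 2 exists, so g is irreducible over GF(3).

Yes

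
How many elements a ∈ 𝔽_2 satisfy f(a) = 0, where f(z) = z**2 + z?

2

Evaluate at each of the 2 elements of 𝔽_2:
f(0) = 0 → root; f(1) = 0 → root.
Roots: {0, 1}.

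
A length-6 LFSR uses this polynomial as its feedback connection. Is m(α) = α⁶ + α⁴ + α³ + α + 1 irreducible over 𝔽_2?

Check for roots in 𝔽_2: m(0) = 1; m(1) = 1.
No roots, so no linear factors.
Monic irreducibles of degree 2 over GF(2): α² + α + 1.
None of them divide m (all give nonzero remainder).
Monic irreducibles of degree 3 over GF(2): α³ + α + 1, α³ + α² + 1.
None of them divide m (all give nonzero remainder).
No irreducible factor of degree ≤ 3 exists, so m is irreducible over GF(2).

Yes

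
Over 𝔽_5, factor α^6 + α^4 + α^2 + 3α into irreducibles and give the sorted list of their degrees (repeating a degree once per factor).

Write g(α) = α^6 + α^4 + α^2 + 3α.
Roots in 𝔽_5: g(0) = 0 → root; g(1) = 1; g(2) = 0 → root; g(3) = 3; g(4) = 0 → root.
Linear factors from roots: (α), (α + 3), (α + 1).
Complete factorization: g(α) = (α)·(α + 1)·(α + 3)·(α^3 + α^2 + 4α + 1).
Factor degrees with multiplicity: 1 + 1 + 1 + 3 = 6.

1, 1, 1, 3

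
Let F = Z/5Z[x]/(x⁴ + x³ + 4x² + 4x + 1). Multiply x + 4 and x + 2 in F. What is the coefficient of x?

Multiply in Z/5Z[x]: (x + 4)·(x + 2) = x² + x + 3.
Reduced: x² + x + 3.

1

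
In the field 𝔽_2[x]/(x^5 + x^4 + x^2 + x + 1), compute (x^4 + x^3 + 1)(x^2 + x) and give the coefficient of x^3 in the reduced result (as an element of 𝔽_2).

1

Multiply in 𝔽_2[x]: (x^4 + x^3 + 1)·(x^2 + x) = x^6 + x^4 + x^2 + x.
Reduce using x^5 ≡ x^4 + x^2 + x + 1 (mod x^5 + x^4 + x^2 + x + 1).
Reduced: x^3 + x^2 + x + 1.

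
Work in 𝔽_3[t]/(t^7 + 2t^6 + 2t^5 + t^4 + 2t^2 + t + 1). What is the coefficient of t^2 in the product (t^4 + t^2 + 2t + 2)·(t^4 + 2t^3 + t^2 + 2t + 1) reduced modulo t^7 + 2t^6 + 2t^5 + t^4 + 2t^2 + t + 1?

Multiply in 𝔽_3[t]: (t^4 + t^2 + 2t + 2)·(t^4 + 2t^3 + t^2 + 2t + 1) = t^8 + 2t^7 + 2t^6 + 2t^4 + 2t^3 + t^2 + 2.
Reduce using t^7 ≡ t^6 + t^5 + 2t^4 + t^2 + 2t + 2 (mod t^7 + 2t^6 + 2t^5 + t^4 + 2t^2 + t + 1).
Reduced: 2t^5 + 2t^4 + 2t + 2.

0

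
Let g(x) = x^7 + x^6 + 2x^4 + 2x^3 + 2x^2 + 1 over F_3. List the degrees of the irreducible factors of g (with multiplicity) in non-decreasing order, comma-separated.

1, 1, 2, 3

Roots in F_3: g(0) = 1; g(1) = 0 → root; g(2) = 0 → root.
Linear factors from roots: (x + 2), (x + 1).
Complete factorization: g(x) = (x + 1)·(x + 2)·(x^2 + 1)·(x^3 + x^2 + 2).
Factor degrees with multiplicity: 1 + 1 + 2 + 3 = 7.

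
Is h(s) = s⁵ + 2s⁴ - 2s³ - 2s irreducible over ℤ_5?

Check for roots in ℤ_5: h(0) = 0 → root; h(1) = 4; h(2) = 4; h(3) = 0 → root; h(4) = 0 → root.
h(0) = 0, so (s) divides h(s); h is reducible.

No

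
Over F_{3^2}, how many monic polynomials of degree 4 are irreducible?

x^(9^4) − x is the product of all monic irreducibles of degree dividing 4; Möbius inversion gives N = (1/4) Σ μ(4/d)·9^d.
Divisors of 4: 1, 2, 4; μ(4/d) for each: 0, -1, 1.
Σ = − 9^2 + 9^4 = 6480.
N = 6480/4 = 1620.

1620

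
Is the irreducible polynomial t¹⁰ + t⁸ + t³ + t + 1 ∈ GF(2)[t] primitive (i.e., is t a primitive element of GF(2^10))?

No

Write f(t) = t¹⁰ + t⁸ + t³ + t + 1.
|GF(2^10)^×| = 2^10 − 1 = 1023. Prime factorization: 1023 = 3·11·31.
f is primitive ⇔ t has order 1023 in GF(2)[t]/(f), i.e. t^(1023/q) ≠ 1 for each prime q | 1023.
t^(341) mod f = t⁷ + t⁴ + t + 1.
t^(93) mod f = 1
t^(33) mod f = t⁹ + t⁶ + t³.
Since t^(93) = 1, the order of t divides 93 < 1023; not primitive.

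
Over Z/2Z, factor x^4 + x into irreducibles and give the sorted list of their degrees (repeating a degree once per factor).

1, 1, 2

Write f(x) = x^4 + x.
Roots in Z/2Z: f(0) = 0 → root; f(1) = 0 → root.
Linear factors from roots: (x), (x + 1).
Complete factorization: f(x) = (x)·(x + 1)·(x^2 + x + 1).
Factor degrees with multiplicity: 1 + 1 + 2 = 4.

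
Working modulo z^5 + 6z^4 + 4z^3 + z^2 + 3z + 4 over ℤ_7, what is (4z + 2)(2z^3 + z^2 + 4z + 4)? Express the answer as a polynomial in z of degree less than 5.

Multiply in ℤ_7[z]: (4z + 2)·(2z^3 + z^2 + 4z + 4) = z^4 + z^3 + 4z^2 + 3z + 1.
Reduced: z^4 + z^3 + 4z^2 + 3z + 1.

z^4 + z^3 + 4z^2 + 3z + 1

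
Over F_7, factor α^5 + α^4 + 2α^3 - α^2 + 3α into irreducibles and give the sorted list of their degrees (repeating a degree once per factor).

1, 1, 1, 2

Write f(α) = α^5 + α^4 + 2α^3 - α^2 + 3α.
Linear factors from roots: (α), (α - 3), (α + 2).
Complete factorization: f(α) = (α)·(α + 2)·(α - 3)·(α^2 + 2α + 3).
Factor degrees with multiplicity: 1 + 1 + 1 + 2 = 5.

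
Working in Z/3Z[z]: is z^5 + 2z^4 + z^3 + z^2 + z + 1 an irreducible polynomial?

Write f(z) = z^5 + 2z^4 + z^3 + z^2 + z + 1.
Check for roots in Z/3Z: f(0) = 1; f(1) = 1; f(2) = 1.
No roots, so no linear factors.
Monic irreducibles of degree 2 over GF(3): z^2 + 1, z^2 + z + 2, z^2 + 2z + 2.
None of them divide f (all give nonzero remainder).
No irreducible factor of degree ≤ 2 exists, so f is irreducible over GF(3).

Yes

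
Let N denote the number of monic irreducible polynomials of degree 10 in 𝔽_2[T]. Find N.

The number of monic irreducibles of degree 10 over GF(2) is (1/10)·Σ_{d∣10} μ(10/d) 2^d.
Divisors of 10: 1, 2, 5, 10; μ(10/d) for each: 1, -1, -1, 1.
Σ = 2^1 − 2^2 − 2^5 + 2^10 = 990.
N = 990/10 = 99.

99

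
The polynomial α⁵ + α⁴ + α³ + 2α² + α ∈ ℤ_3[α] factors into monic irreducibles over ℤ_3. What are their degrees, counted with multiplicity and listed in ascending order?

1, 1, 1, 2

Write f(α) = α⁵ + α⁴ + α³ + 2α² + α.
Roots in ℤ_3: f(0) = 0 → root; f(1) = 0 → root; f(2) = 0 → root.
Linear factors from roots: (α), (α + 2), (α + 1).
Complete factorization: f(α) = (α)·(α + 1)·(α + 2)·(α² + α + 2).
Factor degrees with multiplicity: 1 + 1 + 1 + 2 = 5.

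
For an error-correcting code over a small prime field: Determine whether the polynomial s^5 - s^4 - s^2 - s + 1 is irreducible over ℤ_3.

Yes

Write P(s) = s^5 - s^4 - s^2 - s + 1.
Check for roots in ℤ_3: P(0) = 1; P(1) = 2; P(2) = 2.
No roots, so no linear factors.
Monic irreducibles of degree 2 over GF(3): s^2 + 1, s^2 + s - 1, s^2 - s - 1.
None of them divide P (all give nonzero remainder).
No irreducible factor of degree ≤ 2 exists, so P is irreducible over GF(3).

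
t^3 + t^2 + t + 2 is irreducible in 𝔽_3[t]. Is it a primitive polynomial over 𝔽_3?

No

Write f(t) = t^3 + t^2 + t + 2.
|GF(3^3)^×| = 3^3 − 1 = 26. Prime factorization: 26 = 2·13.
f is primitive ⇔ t has order 26 in GF(3)[t]/(f), i.e. t^(26/q) ≠ 1 for each prime q | 26.
t^(13) mod f = 1
t^(2) mod f = t^2.
Since t^(13) = 1, the order of t divides 13 < 26; not primitive.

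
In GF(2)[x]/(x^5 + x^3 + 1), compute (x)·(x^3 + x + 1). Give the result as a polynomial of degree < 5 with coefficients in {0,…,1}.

Multiply in GF(2)[x]: (x)·(x^3 + x + 1) = x^4 + x^2 + x.
Reduced: x^4 + x^2 + x.

x^4 + x^2 + x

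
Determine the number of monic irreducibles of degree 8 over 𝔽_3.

810

By the necklace-counting formula, N_3(8) = (1/8) Σ_{d|8} μ(8/d)·3^d.
Divisors of 8: 1, 2, 4, 8; μ(8/d) for each: 0, 0, -1, 1.
Σ = − 3^4 + 3^8 = 6480.
N = 6480/8 = 810.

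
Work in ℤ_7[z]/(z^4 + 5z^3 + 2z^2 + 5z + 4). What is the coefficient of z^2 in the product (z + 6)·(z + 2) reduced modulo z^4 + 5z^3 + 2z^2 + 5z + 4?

Multiply in ℤ_7[z]: (z + 6)·(z + 2) = z^2 + z + 5.
Reduced: z^2 + z + 5.

1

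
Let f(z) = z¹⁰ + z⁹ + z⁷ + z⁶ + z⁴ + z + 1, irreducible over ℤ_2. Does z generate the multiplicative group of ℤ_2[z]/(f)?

Yes

|GF(2^10)^×| = 2^10 − 1 = 1023. Prime factorization: 1023 = 3·11·31.
f is primitive ⇔ z has order 1023 in GF(2)[z]/(f), i.e. z^(1023/q) ≠ 1 for each prime q | 1023.
z^(341) mod f = z⁸ + z⁷ + z⁵ + z + 1.
z^(93) mod f = z⁶ + z³ + z².
z^(33) mod f = z⁹ + z⁸ + z⁵ + z².
None equal 1, so z has full order 1023; f is primitive.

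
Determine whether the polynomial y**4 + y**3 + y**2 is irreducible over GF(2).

No

Write f(y) = y**4 + y**3 + y**2.
Check for roots in GF(2): f(0) = 0 → root; f(1) = 1.
f(0) = 0, so (y) divides f(y); f is reducible.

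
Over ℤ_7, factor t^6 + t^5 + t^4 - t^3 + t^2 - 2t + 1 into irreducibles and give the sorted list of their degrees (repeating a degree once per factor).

Write g(t) = t^6 + t^5 + t^4 - t^3 + t^2 - 2t + 1.
Linear factors from roots: (t - 2).
Complete factorization: g(t) = (t - 2)^2·(t^2 + 1)·(t^2 - 2t + 2).
Factor degrees with multiplicity: 1 + 1 + 2 + 2 = 6.

1, 1, 2, 2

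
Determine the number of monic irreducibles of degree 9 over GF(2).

x^(2^9) − x is the product of all monic irreducibles of degree dividing 9; Möbius inversion gives N = (1/9) Σ μ(9/d)·2^d.
Divisors of 9: 1, 3, 9; μ(9/d) for each: 0, -1, 1.
Σ = − 2^3 + 2^9 = 504.
N = 504/9 = 56.

56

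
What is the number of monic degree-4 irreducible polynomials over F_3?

18

The number of monic irreducibles of degree 4 over GF(3) is (1/4)·Σ_{d∣4} μ(4/d) 3^d.
Divisors of 4: 1, 2, 4; μ(4/d) for each: 0, -1, 1.
Σ = − 3^2 + 3^4 = 72.
N = 72/4 = 18.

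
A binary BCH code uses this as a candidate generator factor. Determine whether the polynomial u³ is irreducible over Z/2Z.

Write f(u) = u³.
Check for roots in Z/2Z: f(0) = 0 → root; f(1) = 1.
f(0) = 0, so (u) divides f(u); f is reducible.

No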